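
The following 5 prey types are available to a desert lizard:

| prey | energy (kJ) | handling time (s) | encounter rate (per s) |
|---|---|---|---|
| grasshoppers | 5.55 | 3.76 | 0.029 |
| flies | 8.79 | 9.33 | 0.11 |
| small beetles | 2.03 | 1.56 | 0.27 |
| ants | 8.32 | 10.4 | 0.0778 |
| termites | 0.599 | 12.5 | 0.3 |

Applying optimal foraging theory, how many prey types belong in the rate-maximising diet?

4

Rank by E/h (kJ/s): grasshoppers 1.48, small beetles 1.3, flies 0.942, ants 0.8, termites 0.0479. Include each in turn until the next type's E/h falls below the running intake rate.
Rate on top 1: 0.1451. small beetles: 1.3 > 0.1451 → include.
Rate on top 2: 0.4634. flies: 0.942 > 0.4634 → include.
Rate on top 3: 0.6556. ants: 0.8 > 0.6556 → include.
Rate on top 4: 0.6903. termites: 0.0479 < 0.6903 → exclude; stop.
Optimal diet: grasshoppers, small beetles, flies, ants — 4 of 5 types.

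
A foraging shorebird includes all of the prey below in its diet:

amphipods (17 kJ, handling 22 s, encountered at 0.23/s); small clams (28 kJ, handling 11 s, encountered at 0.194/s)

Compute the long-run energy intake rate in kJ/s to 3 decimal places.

R = Σλ_iE_i / (1 + Σλ_ih_i)
Numerator: 0.23×17 + 0.194×28 = 9.342
Denominator: 1 + 0.23×22 + 0.194×11 = 8.194
R = 9.342/8.194 = 1.14 kJ/s

1.140 kJ/s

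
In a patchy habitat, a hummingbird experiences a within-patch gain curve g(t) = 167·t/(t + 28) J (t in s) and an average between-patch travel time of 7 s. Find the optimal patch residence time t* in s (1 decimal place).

By the marginal value theorem, leave when the instantaneous gain rate g'(t) equals the habitat-wide average g(t)/(T + t).
g'(t) = 167·28/(t + 28)². Setting 167·28/(t+28)² = 167t/[(t+28)(7+t)] gives 28(7+t) = t(t+28), so t² = 28×7 = 196.
t* = √196 = 14 s.

14.0 s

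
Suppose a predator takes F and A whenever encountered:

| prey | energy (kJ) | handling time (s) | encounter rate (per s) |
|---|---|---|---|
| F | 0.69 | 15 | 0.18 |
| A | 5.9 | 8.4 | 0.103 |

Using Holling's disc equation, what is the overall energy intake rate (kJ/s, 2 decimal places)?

0.16 kJ/s

R = (0.18×0.69 + 0.103×5.9) / (1 + 0.18×15 + 0.103×8.4) = 0.7319/4.565 = 0.1603 kJ/s.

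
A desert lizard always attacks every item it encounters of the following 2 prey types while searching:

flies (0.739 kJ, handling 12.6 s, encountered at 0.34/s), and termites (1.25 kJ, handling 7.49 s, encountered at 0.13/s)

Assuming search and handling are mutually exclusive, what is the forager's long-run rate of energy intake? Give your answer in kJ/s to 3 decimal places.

R = (0.34×0.739 + 0.13×1.25) / (1 + 0.34×12.6 + 0.13×7.49) = 0.4138/6.258 = 0.06612 kJ/s.

0.066 kJ/s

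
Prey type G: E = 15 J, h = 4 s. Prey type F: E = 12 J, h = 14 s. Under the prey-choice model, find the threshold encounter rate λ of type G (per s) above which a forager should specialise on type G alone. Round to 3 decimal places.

Drop type F once their profitability E₂/h₂ falls below the rate achievable on type G alone: E₂/h₂ = λE₁/(1 + λh₁).
Solve for λ: λE₁h₂ = E₂(1 + λh₁) → λ(E₁h₂ − E₂h₁) = E₂ → λ = E₂/(E₁h₂ − E₂h₁).
λ = 12/(15×14 − 12×4) = 12/162 = 0.07407 per s.

0.074 per s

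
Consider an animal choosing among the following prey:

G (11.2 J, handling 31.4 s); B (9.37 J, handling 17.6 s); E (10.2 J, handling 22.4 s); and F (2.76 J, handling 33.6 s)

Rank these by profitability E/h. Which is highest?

B

In descending order of E/h:
B: 9.37/17.6 = 0.532 J/s
E: 10.2/22.4 = 0.455 J/s
G: 11.2/31.4 = 0.357 J/s
F: 2.76/33.6 = 0.0821 J/s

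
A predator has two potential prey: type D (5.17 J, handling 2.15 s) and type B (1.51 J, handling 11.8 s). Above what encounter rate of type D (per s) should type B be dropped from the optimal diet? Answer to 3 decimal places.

At the threshold, the rate on type D alone equals the profitability of type B: λ·5.17/(1 + λ·2.15) = 1.51/11.8 = 0.128.
Rearranging, λ(5.17 − 0.128×2.15) = 0.128, so λ = 0.128/4.895 = 0.02614 per s.

0.026 per s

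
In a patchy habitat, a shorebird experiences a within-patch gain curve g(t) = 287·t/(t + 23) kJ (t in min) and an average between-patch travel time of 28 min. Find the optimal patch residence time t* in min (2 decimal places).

25.38 min

Optimal t* satisfies g'(t*) = g(t*)/(T + t*).
g'(t) = 287·23/(t + 23)². Setting 287·23/(t+23)² = 287t/[(t+23)(28+t)] gives 23(28+t) = t(t+23), so t² = 23×28 = 644.
t* = √644 = 25.38 min.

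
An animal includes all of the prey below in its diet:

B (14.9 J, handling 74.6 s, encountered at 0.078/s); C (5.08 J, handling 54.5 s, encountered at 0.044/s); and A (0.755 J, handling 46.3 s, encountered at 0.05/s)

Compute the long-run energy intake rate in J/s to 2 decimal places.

Energy encountered per unit search time: 0.078×14.9 + 0.044×5.08 + 0.05×0.755 = 1.423 J/s.
Handling time per unit search time: 0.078×74.6 + 0.044×54.5 + 0.05×46.3 = 10.53.
Rate = 1.423/(1 + 10.53) = 0.1234 J/s.

0.12 J/s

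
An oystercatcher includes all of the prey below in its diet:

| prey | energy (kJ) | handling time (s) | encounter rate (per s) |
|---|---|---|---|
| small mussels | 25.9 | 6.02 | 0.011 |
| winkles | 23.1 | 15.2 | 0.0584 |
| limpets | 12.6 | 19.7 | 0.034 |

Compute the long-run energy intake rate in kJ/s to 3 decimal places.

0.786 kJ/s

R = Σλ_iE_i / (1 + Σλ_ih_i)
Numerator: 0.011×25.9 + 0.0584×23.1 + 0.034×12.6 = 2.062
Denominator: 1 + 0.011×6.02 + 0.0584×15.2 + 0.034×19.7 = 2.624
R = 2.062/2.624 = 0.786 kJ/s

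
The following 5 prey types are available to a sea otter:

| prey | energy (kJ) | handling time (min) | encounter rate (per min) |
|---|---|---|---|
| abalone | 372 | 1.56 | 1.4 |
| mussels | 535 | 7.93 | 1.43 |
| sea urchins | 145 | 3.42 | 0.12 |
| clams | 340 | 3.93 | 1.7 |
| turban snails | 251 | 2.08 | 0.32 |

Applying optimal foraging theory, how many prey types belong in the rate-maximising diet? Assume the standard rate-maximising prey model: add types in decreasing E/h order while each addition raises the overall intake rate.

1

E/h in descending order: abalone 238, turban snails 121, clams 86.5, mussels 67.5, sea urchins 42.4 kJ/min. The optimal diet is the largest prefix of this list for which every included type satisfies E_i/h_i > R on the types above it.
Rate on top 1: 163.6. turban snails: 121 < 163.6 → exclude; stop.
Optimal diet: abalone — 1 of 5 types.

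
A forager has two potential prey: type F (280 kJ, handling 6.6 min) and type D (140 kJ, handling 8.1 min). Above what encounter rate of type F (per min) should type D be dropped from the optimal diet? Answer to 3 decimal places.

0.104 per min

Drop type D once their profitability E₂/h₂ falls below the rate achievable on type F alone: E₂/h₂ = λE₁/(1 + λh₁).
Solve for λ: λE₁h₂ = E₂(1 + λh₁) → λ(E₁h₂ − E₂h₁) = E₂ → λ = E₂/(E₁h₂ − E₂h₁).
λ = 140/(280×8.1 − 140×6.6) = 140/1344 = 0.1042 per min.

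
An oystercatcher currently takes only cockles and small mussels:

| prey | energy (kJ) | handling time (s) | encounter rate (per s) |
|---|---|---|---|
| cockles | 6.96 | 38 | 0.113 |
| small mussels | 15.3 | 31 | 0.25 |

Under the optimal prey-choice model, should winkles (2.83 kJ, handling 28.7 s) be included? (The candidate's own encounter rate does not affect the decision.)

Intake rate on the current diet: R = (0.113×6.96 + 0.25×15.3) / (1 + 0.113×38 + 0.25×31) = 4.611/13.04 = 0.3535 kJ/s.
winkles: E/h = 2.83/28.7 = 0.09861 kJ/s.
0.09861 < 0.3535, so adding winkles would lower the average — exclude it.

No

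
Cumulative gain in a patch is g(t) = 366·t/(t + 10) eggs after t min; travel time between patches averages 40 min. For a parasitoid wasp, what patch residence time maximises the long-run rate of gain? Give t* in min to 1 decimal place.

Optimal t* satisfies g'(t*) = g(t*)/(T + t*).
g'(t) = 366·10/(t + 10)². Setting 366·10/(t+10)² = 366t/[(t+10)(40+t)] gives 10(40+t) = t(t+10), so t² = 10×40 = 400.
t* = √400 = 20 min.

20.0 min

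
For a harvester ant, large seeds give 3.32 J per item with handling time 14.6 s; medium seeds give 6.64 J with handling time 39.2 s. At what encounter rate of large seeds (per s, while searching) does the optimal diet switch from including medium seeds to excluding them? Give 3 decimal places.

The zero-one rule: include medium seeds iff E₂/h₂ > λE₁/(1+λh₁). Equality gives the switch point.
λE₁h₂ = E₂ + λE₂h₁ ⇒ λ = E₂/(E₁h₂ − E₂h₁) = 6.64/(130.1 − 96.94) = 0.2 per s.

0.200 per s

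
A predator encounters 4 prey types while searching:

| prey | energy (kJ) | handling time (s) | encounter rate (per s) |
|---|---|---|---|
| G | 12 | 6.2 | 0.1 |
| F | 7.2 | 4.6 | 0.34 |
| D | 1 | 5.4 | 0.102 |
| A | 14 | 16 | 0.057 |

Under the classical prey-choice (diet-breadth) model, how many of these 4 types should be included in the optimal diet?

E/h in descending order: G 1.94, F 1.57, A 0.875, D 0.185 kJ/s. The optimal diet is the largest prefix of this list for which every included type satisfies E_i/h_i > R on the types above it.
Rate on top 1: 0.7407. F: 1.57 > 0.7407 → include.
Rate on top 2: 1.146. A: 0.875 < 1.146 → exclude; stop.
Optimal diet: G, F — 2 of 4 types.

2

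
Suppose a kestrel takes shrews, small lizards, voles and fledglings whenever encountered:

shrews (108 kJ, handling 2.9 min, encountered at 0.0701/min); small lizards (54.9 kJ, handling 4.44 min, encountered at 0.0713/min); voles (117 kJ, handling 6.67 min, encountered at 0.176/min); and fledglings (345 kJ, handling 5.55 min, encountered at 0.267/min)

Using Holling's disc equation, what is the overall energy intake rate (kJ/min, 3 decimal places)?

29.742 kJ/min

Energy encountered per unit search time: 0.0701×108 + 0.0713×54.9 + 0.176×117 + 0.267×345 = 124.2 kJ/min.
Handling time per unit search time: 0.0701×2.9 + 0.0713×4.44 + 0.176×6.67 + 0.267×5.55 = 3.176.
Rate = 124.2/(1 + 3.176) = 29.74 kJ/min.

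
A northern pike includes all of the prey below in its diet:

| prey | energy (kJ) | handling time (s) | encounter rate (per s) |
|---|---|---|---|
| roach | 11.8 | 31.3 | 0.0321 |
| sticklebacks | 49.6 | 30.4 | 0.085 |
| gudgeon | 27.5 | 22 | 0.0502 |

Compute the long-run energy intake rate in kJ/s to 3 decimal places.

Energy encountered per unit search time: 0.0321×11.8 + 0.085×49.6 + 0.0502×27.5 = 5.975 kJ/s.
Handling time per unit search time: 0.0321×31.3 + 0.085×30.4 + 0.0502×22 = 4.693.
Rate = 5.975/(1 + 4.693) = 1.05 kJ/s.

1.050 kJ/s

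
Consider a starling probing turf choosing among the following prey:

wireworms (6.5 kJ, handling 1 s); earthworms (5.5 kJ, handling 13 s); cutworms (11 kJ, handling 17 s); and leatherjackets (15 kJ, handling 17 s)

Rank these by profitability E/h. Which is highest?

Profitability E/h (kJ/s): wireworms = 6.5/1 = 6.5, earthworms = 5.5/13 = 0.423, cutworms = 11/17 = 0.647, leatherjackets = 15/17 = 0.882.
Ranked: wireworms > leatherjackets > cutworms > earthworms.

wireworms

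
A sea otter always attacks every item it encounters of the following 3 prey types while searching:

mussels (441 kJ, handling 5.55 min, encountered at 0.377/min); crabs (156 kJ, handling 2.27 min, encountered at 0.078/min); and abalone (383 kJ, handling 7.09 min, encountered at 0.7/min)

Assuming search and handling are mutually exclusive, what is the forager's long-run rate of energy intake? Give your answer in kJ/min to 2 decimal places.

R = (0.377×441 + 0.078×156 + 0.7×383) / (1 + 0.377×5.55 + 0.078×2.27 + 0.7×7.09) = 446.5/8.232 = 54.24 kJ/min.

54.24 kJ/min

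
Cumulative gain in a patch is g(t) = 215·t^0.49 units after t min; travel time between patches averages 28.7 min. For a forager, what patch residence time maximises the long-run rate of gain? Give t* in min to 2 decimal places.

27.57 min

Maximise g(t)/(T+t): set derivative to zero → g'(t)(T+t) = g(t).
g'(t) = 0.49·215·t^-0.51. Setting 0.49·215·t^-0.51 = 215·t^0.49/(28.7+t) gives 0.49(28.7+t) = t, so 0.51·t = 0.49×28.7.
t* = 0.49×28.7/0.51 = 27.57 min.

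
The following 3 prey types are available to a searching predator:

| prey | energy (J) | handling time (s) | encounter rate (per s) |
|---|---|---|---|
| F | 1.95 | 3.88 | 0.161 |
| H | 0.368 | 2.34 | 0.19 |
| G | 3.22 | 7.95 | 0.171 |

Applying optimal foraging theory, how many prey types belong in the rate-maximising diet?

Profitabilities (E/h, J/s): F 0.503, G 0.405, H 0.157. Add prey in this order while the next type's profitability exceeds the intake rate on those already taken.
Rate on top 1: 0.1932. G: 0.405 > 0.1932 → include.
Rate on top 2: 0.2897. H: 0.157 < 0.2897 → exclude; stop.
Optimal diet: F, G — 2 of 3 types.

2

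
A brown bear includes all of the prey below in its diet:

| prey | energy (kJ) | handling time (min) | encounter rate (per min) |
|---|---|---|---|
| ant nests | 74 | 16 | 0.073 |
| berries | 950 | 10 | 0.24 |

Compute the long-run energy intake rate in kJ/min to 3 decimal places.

Energy encountered per unit search time: 0.073×74 + 0.24×950 = 233.4 kJ/min.
Handling time per unit search time: 0.073×16 + 0.24×10 = 3.568.
Rate = 233.4/(1 + 3.568) = 51.1 kJ/min.

51.095 kJ/min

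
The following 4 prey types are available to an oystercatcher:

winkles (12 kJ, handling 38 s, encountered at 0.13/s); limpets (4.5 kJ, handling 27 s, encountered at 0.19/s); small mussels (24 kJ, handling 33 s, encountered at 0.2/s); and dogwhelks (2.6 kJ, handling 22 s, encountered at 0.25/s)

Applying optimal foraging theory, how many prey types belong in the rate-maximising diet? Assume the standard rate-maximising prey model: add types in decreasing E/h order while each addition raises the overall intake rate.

Profitabilities (E/h, kJ/s): small mussels 0.727, winkles 0.316, limpets 0.167, dogwhelks 0.118. Add prey in this order while the next type's profitability exceeds the intake rate on those already taken.
Rate on top 1: 0.6316. winkles: 0.316 < 0.6316 → exclude; stop.
Optimal diet: small mussels — 1 of 4 types.

1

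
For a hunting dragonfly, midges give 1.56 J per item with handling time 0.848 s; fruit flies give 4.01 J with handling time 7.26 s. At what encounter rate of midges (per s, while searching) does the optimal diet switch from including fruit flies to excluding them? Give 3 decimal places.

0.506 per s

At the threshold, the rate on midges alone equals the profitability of fruit flies: λ·1.56/(1 + λ·0.848) = 4.01/7.26 = 0.5523.
Rearranging, λ(1.56 − 0.5523×0.848) = 0.5523, so λ = 0.5523/1.092 = 0.506 per s.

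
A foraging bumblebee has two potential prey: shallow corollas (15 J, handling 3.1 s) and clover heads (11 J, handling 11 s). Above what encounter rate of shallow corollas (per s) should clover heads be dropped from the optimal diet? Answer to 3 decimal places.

At the threshold, the rate on shallow corollas alone equals the profitability of clover heads: λ·15/(1 + λ·3.1) = 11/11 = 1.
Rearranging, λ(15 − 1×3.1) = 1, so λ = 1/11.9 = 0.08403 per s.

0.084 per s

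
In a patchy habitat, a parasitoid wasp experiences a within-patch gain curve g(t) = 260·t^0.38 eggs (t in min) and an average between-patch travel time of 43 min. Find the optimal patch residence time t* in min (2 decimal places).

Maximise g(t)/(T+t): set derivative to zero → g'(t)(T+t) = g(t).
g'(t) = 0.38·260·t^-0.62. Setting 0.38·260·t^-0.62 = 260·t^0.38/(43+t) gives 0.38(43+t) = t, so 0.62·t = 0.38×43.
t* = 0.38×43/0.62 = 26.35 min.

26.35 min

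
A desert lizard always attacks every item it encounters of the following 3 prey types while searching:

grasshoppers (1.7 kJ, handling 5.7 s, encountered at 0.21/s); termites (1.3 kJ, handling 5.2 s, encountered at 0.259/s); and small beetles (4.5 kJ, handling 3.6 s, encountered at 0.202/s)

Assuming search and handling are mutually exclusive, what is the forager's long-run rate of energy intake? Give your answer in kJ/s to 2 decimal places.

Energy encountered per unit search time: 0.21×1.7 + 0.259×1.3 + 0.202×4.5 = 1.603 kJ/s.
Handling time per unit search time: 0.21×5.7 + 0.259×5.2 + 0.202×3.6 = 3.271.
Rate = 1.603/(1 + 3.271) = 0.3753 kJ/s.

0.38 kJ/s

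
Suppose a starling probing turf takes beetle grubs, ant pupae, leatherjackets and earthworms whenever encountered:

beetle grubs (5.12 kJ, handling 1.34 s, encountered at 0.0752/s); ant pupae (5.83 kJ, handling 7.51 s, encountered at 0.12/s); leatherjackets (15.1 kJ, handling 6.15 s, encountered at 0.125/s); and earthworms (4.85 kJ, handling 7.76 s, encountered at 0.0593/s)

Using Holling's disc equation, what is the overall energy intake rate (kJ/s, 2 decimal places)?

R = Σλ_iE_i / (1 + Σλ_ih_i)
Numerator: 0.0752×5.12 + 0.12×5.83 + 0.125×15.1 + 0.0593×4.85 = 3.26
Denominator: 1 + 0.0752×1.34 + 0.12×7.51 + 0.125×6.15 + 0.0593×7.76 = 3.231
R = 3.26/3.231 = 1.009 kJ/s

1.01 kJ/s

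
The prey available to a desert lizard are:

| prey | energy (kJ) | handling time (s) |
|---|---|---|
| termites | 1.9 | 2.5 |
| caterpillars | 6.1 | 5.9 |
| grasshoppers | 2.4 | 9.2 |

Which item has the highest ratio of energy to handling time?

Profitability E/h (kJ/s): termites = 1.9/2.5 = 0.76, caterpillars = 6.1/5.9 = 1.03, grasshoppers = 2.4/9.2 = 0.261.
Ranked: caterpillars > termites > grasshoppers.

caterpillars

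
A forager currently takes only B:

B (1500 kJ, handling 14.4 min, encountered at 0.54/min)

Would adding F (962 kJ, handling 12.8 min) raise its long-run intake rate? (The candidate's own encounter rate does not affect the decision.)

No

On B alone, R = ΣλE/(1+Σλh) = 810/8.776 = 92.3 kJ/min.
Profitability of F: 962/12.8 = 75.16 kJ/min.
Since 75.16 < R, time spent handling F is better spent searching.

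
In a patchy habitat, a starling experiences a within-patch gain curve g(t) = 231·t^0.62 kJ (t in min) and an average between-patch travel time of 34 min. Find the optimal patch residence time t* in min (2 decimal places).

Maximise g(t)/(T+t): set derivative to zero → g'(t)(T+t) = g(t).
g'(t) = 0.62·231·t^-0.38. Setting 0.62·231·t^-0.38 = 231·t^0.62/(34+t) gives 0.62(34+t) = t, so 0.38·t = 0.62×34.
t* = 0.62×34/0.38 = 55.47 min.

55.47 min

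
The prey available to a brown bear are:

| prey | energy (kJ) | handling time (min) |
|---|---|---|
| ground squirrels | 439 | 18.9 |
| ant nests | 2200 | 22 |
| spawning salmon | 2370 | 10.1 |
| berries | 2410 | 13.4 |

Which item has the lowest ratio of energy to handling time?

Profitability E/h (kJ/min): ground squirrels = 439/18.9 = 23.2, ant nests = 2200/22 = 100, spawning salmon = 2370/10.1 = 235, berries = 2410/13.4 = 180.
Ranked: spawning salmon > berries > ant nests > ground squirrels.

ground squirrels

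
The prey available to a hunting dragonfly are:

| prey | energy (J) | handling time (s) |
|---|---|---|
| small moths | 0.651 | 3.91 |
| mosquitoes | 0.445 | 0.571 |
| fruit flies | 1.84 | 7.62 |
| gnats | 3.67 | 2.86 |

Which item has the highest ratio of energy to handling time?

In descending order of E/h:
gnats: 3.67/2.86 = 1.28 J/s
mosquitoes: 0.445/0.571 = 0.779 J/s
fruit flies: 1.84/7.62 = 0.241 J/s
small moths: 0.651/3.91 = 0.166 J/s

gnats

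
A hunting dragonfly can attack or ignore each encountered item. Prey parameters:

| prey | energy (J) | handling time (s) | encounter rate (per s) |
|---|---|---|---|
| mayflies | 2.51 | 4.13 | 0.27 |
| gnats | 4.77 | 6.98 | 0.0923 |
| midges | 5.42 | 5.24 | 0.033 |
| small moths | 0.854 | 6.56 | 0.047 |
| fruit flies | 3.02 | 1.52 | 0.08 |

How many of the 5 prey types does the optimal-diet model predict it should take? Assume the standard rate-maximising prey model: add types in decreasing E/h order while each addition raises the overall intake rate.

4

E/h in descending order: fruit flies 1.99, midges 1.03, gnats 0.683, mayflies 0.608, small moths 0.13 J/s. The optimal diet is the largest prefix of this list for which every included type satisfies E_i/h_i > R on the types above it.
Rate on top 1: 0.2154. midges: 1.03 > 0.2154 → include.
Rate on top 2: 0.3248. gnats: 0.683 > 0.3248 → include.
Rate on top 3: 0.444. mayflies: 0.608 > 0.444 → include.
Rate on top 4: 0.5038. small moths: 0.13 < 0.5038 → exclude; stop.
Optimal diet: fruit flies, midges, gnats, mayflies — 4 of 5 types.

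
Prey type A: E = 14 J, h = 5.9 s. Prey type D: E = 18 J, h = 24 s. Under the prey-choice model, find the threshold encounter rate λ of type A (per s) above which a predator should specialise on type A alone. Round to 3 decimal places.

The zero-one rule: include type D iff E₂/h₂ > λE₁/(1+λh₁). Equality gives the switch point.
λE₁h₂ = E₂ + λE₂h₁ ⇒ λ = E₂/(E₁h₂ − E₂h₁) = 18/(336 − 106.2) = 0.07833 per s.

0.078 per s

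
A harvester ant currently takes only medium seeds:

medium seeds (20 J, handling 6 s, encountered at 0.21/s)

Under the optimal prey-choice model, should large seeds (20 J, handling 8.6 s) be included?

Yes

Current rate: (0.21×20)/(1 + 0.21×6) = 1.858 J/s.
large seeds: E/h = 20/8.6 = 2.326 J/s.
2.326 > 1.858, so adding large seeds raises the average — include it.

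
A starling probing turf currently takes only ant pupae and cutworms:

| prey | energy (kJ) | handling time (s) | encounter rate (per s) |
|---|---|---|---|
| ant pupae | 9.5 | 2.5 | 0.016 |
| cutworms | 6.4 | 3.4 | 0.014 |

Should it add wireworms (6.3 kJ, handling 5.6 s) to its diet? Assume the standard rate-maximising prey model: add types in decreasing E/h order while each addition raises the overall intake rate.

On ant pupae and cutworms alone, R = ΣλE/(1+Σλh) = 0.2416/1.088 = 0.2221 kJ/s.
Profitability of wireworms: 6.3/5.6 = 1.125 kJ/s.
Since 1.125 > R, including wireworms increases the long-run rate.

Yes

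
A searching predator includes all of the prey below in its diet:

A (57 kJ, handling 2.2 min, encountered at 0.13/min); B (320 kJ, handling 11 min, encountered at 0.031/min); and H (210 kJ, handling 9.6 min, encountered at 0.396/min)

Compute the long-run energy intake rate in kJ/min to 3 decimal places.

Energy encountered per unit search time: 0.13×57 + 0.031×320 + 0.396×210 = 100.5 kJ/min.
Handling time per unit search time: 0.13×2.2 + 0.031×11 + 0.396×9.6 = 4.429.
Rate = 100.5/(1 + 4.429) = 18.51 kJ/min.

18.511 kJ/min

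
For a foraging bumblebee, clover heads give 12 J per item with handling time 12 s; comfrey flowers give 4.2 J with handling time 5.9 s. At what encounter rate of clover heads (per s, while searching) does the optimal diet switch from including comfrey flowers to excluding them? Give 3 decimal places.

0.206 per s

The zero-one rule: include comfrey flowers iff E₂/h₂ > λE₁/(1+λh₁). Equality gives the switch point.
λE₁h₂ = E₂ + λE₂h₁ ⇒ λ = E₂/(E₁h₂ − E₂h₁) = 4.2/(70.8 − 50.4) = 0.2059 per s.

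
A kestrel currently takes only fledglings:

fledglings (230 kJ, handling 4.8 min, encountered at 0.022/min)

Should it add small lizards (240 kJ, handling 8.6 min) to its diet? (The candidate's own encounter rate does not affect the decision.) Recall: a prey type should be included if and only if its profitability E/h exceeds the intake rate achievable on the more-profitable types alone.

Yes

Intake rate on the current diet: R = (0.022×230) / (1 + 0.022×4.8) = 5.06/1.106 = 4.577 kJ/min.
Profitability of small lizards: 240/8.6 = 27.91 kJ/min.
27.91 > 4.577, so adding small lizards raises the average — include it.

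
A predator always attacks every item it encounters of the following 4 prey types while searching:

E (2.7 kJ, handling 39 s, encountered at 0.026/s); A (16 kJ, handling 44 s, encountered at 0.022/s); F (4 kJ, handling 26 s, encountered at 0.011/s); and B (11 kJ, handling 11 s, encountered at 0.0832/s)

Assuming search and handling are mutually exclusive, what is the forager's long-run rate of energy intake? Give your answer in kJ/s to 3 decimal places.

R = (0.026×2.7 + 0.022×16 + 0.011×4 + 0.0832×11) / (1 + 0.026×39 + 0.022×44 + 0.011×26 + 0.0832×11) = 1.381/4.183 = 0.3302 kJ/s.

0.330 kJ/s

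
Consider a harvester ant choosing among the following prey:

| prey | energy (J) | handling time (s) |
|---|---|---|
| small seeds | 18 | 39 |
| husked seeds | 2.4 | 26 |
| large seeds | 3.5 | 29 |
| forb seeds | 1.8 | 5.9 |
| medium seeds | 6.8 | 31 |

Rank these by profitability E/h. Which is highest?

In descending order of E/h:
small seeds: 18/39 = 0.462 J/s
forb seeds: 1.8/5.9 = 0.305 J/s
medium seeds: 6.8/31 = 0.219 J/s
large seeds: 3.5/29 = 0.121 J/s
husked seeds: 2.4/26 = 0.0923 J/s

small seeds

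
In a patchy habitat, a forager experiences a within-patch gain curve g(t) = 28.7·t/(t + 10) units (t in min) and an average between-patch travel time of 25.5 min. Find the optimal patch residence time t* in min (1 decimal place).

Maximise g(t)/(T+t): set derivative to zero → g'(t)(T+t) = g(t).
g'(t) = 28.7·10/(t + 10)². Setting 28.7·10/(t+10)² = 28.7t/[(t+10)(25.5+t)] gives 10(25.5+t) = t(t+10), so t² = 10×25.5 = 255.
t* = √255 = 15.97 min.

16.0 min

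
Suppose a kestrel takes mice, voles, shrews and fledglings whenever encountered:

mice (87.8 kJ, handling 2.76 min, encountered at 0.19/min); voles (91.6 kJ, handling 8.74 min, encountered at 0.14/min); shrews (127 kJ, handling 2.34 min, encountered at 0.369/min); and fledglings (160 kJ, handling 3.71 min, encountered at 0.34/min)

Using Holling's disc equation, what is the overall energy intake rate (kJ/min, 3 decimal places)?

Energy encountered per unit search time: 0.19×87.8 + 0.14×91.6 + 0.369×127 + 0.34×160 = 130.8 kJ/min.
Handling time per unit search time: 0.19×2.76 + 0.14×8.74 + 0.369×2.34 + 0.34×3.71 = 3.873.
Rate = 130.8/(1 + 3.873) = 26.84 kJ/min.

26.836 kJ/min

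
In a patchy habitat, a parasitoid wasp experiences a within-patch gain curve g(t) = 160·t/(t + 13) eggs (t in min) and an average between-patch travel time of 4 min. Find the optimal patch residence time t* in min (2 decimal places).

Optimal t* satisfies g'(t*) = g(t*)/(T + t*).
g'(t) = 160·13/(t + 13)². Setting 160·13/(t+13)² = 160t/[(t+13)(4+t)] gives 13(4+t) = t(t+13), so t² = 13×4 = 52.
t* = √52 = 7.211 min.

7.21 min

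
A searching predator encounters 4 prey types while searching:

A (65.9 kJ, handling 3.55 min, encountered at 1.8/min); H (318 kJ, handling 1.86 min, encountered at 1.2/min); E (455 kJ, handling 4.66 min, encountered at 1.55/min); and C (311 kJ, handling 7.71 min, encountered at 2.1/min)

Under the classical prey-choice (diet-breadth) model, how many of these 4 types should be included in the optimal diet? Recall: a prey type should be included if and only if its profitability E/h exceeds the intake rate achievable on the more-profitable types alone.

1

Profitabilities (E/h, kJ/min): H 171, E 97.6, C 40.3, A 18.6. Add prey in this order while the next type's profitability exceeds the intake rate on those already taken.
Rate on top 1: 118.1. E: 97.6 < 118.1 → exclude; stop.
Optimal diet: H — 1 of 4 types.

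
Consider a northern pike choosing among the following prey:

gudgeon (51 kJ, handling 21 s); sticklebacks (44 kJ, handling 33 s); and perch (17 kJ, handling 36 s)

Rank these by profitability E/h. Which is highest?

Profitability E/h (kJ/s): gudgeon = 51/21 = 2.43, sticklebacks = 44/33 = 1.33, perch = 17/36 = 0.472.
Ranked: gudgeon > sticklebacks > perch.

gudgeon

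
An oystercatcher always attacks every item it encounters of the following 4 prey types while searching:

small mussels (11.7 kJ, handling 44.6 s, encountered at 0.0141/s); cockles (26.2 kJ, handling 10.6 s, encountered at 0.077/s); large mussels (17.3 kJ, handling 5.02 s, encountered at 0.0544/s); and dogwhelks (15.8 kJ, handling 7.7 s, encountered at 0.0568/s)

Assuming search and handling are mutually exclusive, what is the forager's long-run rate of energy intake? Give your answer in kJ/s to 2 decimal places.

R = Σλ_iE_i / (1 + Σλ_ih_i)
Numerator: 0.0141×11.7 + 0.077×26.2 + 0.0544×17.3 + 0.0568×15.8 = 4.021
Denominator: 1 + 0.0141×44.6 + 0.077×10.6 + 0.0544×5.02 + 0.0568×7.7 = 3.156
R = 4.021/3.156 = 1.274 kJ/s

1.27 kJ/s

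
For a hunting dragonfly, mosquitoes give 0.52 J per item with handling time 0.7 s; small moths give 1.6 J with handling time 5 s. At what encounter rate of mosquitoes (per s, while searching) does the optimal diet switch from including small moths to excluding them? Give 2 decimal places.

At the threshold, the rate on mosquitoes alone equals the profitability of small moths: λ·0.52/(1 + λ·0.7) = 1.6/5 = 0.32.
Rearranging, λ(0.52 − 0.32×0.7) = 0.32, so λ = 0.32/0.296 = 1.081 per s.

1.08 per s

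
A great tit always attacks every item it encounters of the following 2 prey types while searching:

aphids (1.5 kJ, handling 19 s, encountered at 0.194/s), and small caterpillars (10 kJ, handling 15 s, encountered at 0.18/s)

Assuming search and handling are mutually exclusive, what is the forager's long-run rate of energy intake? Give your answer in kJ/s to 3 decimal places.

0.283 kJ/s

R = (0.194×1.5 + 0.18×10) / (1 + 0.194×19 + 0.18×15) = 2.091/7.386 = 0.2831 kJ/s.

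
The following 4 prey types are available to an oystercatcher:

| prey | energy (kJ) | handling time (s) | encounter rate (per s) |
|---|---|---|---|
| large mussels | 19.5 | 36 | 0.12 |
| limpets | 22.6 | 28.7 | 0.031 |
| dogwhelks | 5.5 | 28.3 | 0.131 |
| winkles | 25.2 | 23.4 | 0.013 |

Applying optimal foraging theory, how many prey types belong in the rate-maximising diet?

3

Rank by E/h (kJ/s): winkles 1.08, limpets 0.787, large mussels 0.542, dogwhelks 0.194. Include each in turn until the next type's E/h falls below the running intake rate.
Rate on top 1: 0.2512. limpets: 0.787 > 0.2512 → include.
Rate on top 2: 0.4687. large mussels: 0.542 > 0.4687 → include.
Rate on top 3: 0.5171. dogwhelks: 0.194 < 0.5171 → exclude; stop.
Optimal diet: winkles, limpets, large mussels — 3 of 4 types.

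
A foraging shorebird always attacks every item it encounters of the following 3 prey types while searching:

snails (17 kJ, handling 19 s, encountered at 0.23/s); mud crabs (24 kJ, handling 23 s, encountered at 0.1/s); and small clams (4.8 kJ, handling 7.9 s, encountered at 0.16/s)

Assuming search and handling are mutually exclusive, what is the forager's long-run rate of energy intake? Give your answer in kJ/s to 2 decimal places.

R = Σλ_iE_i / (1 + Σλ_ih_i)
Numerator: 0.23×17 + 0.1×24 + 0.16×4.8 = 7.078
Denominator: 1 + 0.23×19 + 0.1×23 + 0.16×7.9 = 8.934
R = 7.078/8.934 = 0.7923 kJ/s

0.79 kJ/s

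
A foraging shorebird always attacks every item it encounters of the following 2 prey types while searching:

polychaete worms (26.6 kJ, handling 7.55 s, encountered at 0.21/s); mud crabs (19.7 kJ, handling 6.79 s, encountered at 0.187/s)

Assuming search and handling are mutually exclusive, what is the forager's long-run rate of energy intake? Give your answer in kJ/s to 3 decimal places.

2.404 kJ/s

R = (0.21×26.6 + 0.187×19.7) / (1 + 0.21×7.55 + 0.187×6.79) = 9.27/3.855 = 2.404 kJ/s.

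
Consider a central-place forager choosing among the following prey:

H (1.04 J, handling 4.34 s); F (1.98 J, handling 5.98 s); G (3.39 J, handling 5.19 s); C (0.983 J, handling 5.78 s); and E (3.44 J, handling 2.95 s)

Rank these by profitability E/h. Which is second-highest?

In descending order of E/h:
E: 3.44/2.95 = 1.17 J/s
G: 3.39/5.19 = 0.653 J/s
F: 1.98/5.98 = 0.331 J/s
H: 1.04/4.34 = 0.24 J/s
C: 0.983/5.78 = 0.17 J/s

G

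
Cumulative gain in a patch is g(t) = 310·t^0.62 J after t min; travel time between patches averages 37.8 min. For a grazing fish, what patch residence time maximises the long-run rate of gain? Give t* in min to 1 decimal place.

61.7 min

Optimal t* satisfies g'(t*) = g(t*)/(T + t*).
g'(t) = 0.62·310·t^-0.38. Setting 0.62·310·t^-0.38 = 310·t^0.62/(37.8+t) gives 0.62(37.8+t) = t, so 0.38·t = 0.62×37.8.
t* = 0.62×37.8/0.38 = 61.67 min.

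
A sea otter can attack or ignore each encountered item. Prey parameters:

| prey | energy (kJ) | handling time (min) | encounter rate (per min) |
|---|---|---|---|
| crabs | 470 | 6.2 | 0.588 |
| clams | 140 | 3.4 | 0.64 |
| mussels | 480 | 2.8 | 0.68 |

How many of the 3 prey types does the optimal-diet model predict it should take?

E/h in descending order: mussels 171, crabs 75.8, clams 41.2 kJ/min. The optimal diet is the largest prefix of this list for which every included type satisfies E_i/h_i > R on the types above it.
Rate on top 1: 112.4. crabs: 75.8 < 112.4 → exclude; stop.
Optimal diet: mussels — 1 of 3 types.

1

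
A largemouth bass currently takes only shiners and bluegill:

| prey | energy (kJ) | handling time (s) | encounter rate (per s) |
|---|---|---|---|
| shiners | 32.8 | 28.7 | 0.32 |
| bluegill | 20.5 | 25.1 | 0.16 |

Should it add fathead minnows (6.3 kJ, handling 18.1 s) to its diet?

No

Intake rate on the current diet: R = (0.32×32.8 + 0.16×20.5) / (1 + 0.32×28.7 + 0.16×25.1) = 13.78/14.2 = 0.9701 kJ/s.
fathead minnows: E/h = 6.3/18.1 = 0.3481 kJ/s.
Since 0.3481 < R, time spent handling fathead minnows is better spent searching.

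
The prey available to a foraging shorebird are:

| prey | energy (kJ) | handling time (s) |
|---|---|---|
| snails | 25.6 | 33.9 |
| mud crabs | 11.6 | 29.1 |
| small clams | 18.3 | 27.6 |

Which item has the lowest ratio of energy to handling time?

Profitability E/h (kJ/s): snails = 25.6/33.9 = 0.755, mud crabs = 11.6/29.1 = 0.399, small clams = 18.3/27.6 = 0.663.
Ranked: snails > small clams > mud crabs.

mud crabs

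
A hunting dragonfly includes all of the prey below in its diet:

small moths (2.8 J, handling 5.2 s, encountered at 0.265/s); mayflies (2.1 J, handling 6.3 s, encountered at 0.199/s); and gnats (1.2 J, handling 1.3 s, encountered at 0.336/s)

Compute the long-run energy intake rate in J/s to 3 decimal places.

0.384 J/s

Energy encountered per unit search time: 0.265×2.8 + 0.199×2.1 + 0.336×1.2 = 1.563 J/s.
Handling time per unit search time: 0.265×5.2 + 0.199×6.3 + 0.336×1.3 = 3.069.
Rate = 1.563/(1 + 3.069) = 0.3842 J/s.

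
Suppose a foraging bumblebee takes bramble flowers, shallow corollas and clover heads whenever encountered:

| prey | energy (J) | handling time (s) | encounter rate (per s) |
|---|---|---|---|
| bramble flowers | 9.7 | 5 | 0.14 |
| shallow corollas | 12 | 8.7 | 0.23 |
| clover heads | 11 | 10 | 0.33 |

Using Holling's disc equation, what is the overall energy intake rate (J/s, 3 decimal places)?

1.107 J/s

R = (0.14×9.7 + 0.23×12 + 0.33×11) / (1 + 0.14×5 + 0.23×8.7 + 0.33×10) = 7.748/7.001 = 1.107 J/s.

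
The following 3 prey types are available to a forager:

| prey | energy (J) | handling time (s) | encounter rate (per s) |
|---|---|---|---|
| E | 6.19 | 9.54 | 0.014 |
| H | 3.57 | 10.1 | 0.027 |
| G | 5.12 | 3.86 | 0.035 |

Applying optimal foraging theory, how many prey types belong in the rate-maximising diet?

3

Rank by E/h (J/s): G 1.33, E 0.649, H 0.353. Include each in turn until the next type's E/h falls below the running intake rate.
Rate on top 1: 0.1579. E: 0.649 > 0.1579 → include.
Rate on top 2: 0.2096. H: 0.353 > 0.2096 → include.
Optimal diet: G, E, H — 3 of 3 types.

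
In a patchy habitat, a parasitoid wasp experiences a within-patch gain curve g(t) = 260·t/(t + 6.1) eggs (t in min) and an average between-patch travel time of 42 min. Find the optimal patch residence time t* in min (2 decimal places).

Optimal t* satisfies g'(t*) = g(t*)/(T + t*).
g'(t) = 260·6.1/(t + 6.1)². Setting 260·6.1/(t+6.1)² = 260t/[(t+6.1)(42+t)] gives 6.1(42+t) = t(t+6.1), so t² = 6.1×42 = 256.2.
t* = √256.2 = 16.01 min.

16.01 min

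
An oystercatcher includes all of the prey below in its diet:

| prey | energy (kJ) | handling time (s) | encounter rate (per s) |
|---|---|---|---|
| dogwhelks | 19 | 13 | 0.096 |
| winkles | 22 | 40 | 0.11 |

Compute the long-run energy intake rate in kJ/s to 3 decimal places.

Energy encountered per unit search time: 0.096×19 + 0.11×22 = 4.244 kJ/s.
Handling time per unit search time: 0.096×13 + 0.11×40 = 5.648.
Rate = 4.244/(1 + 5.648) = 0.6384 kJ/s.

0.638 kJ/s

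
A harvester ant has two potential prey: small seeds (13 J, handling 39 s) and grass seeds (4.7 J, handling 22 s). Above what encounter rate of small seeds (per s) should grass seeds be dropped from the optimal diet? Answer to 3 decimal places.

0.046 per s

Drop grass seeds once their profitability E₂/h₂ falls below the rate achievable on small seeds alone: E₂/h₂ = λE₁/(1 + λh₁).
Solve for λ: λE₁h₂ = E₂(1 + λh₁) → λ(E₁h₂ − E₂h₁) = E₂ → λ = E₂/(E₁h₂ − E₂h₁).
λ = 4.7/(13×22 − 4.7×39) = 4.7/102.7 = 0.04576 per s.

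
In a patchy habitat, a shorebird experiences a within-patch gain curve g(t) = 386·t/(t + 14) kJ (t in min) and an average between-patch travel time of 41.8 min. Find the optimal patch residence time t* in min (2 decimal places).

24.19 min

Maximise g(t)/(T+t): set derivative to zero → g'(t)(T+t) = g(t).
g'(t) = 386·14/(t + 14)². Setting 386·14/(t+14)² = 386t/[(t+14)(41.8+t)] gives 14(41.8+t) = t(t+14), so t² = 14×41.8 = 585.2.
t* = √585.2 = 24.19 min.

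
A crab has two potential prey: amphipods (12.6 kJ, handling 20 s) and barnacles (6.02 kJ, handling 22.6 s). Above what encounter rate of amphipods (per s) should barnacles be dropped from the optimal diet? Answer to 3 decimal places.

0.037 per s

At the threshold, the rate on amphipods alone equals the profitability of barnacles: λ·12.6/(1 + λ·20) = 6.02/22.6 = 0.2664.
Rearranging, λ(12.6 − 0.2664×20) = 0.2664, so λ = 0.2664/7.273 = 0.03663 per s.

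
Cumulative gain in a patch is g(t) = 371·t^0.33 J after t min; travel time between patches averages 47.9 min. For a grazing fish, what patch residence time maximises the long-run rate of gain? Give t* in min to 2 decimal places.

By the marginal value theorem, leave when the instantaneous gain rate g'(t) equals the habitat-wide average g(t)/(T + t).
g'(t) = 0.33·371·t^-0.67. Setting 0.33·371·t^-0.67 = 371·t^0.33/(47.9+t) gives 0.33(47.9+t) = t, so 0.67·t = 0.33×47.9.
t* = 0.33×47.9/0.67 = 23.59 min.

23.59 min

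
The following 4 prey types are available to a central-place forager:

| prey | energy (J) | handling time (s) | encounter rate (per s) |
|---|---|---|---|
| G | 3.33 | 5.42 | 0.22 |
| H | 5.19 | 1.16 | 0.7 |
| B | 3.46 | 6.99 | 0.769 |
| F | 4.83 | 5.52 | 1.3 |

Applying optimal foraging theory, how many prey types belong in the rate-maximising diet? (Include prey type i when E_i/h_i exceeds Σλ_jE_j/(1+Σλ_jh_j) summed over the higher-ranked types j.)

E/h in descending order: H 4.47, F 0.875, G 0.614, B 0.495 J/s. The optimal diet is the largest prefix of this list for which every included type satisfies E_i/h_i > R on the types above it.
Rate on top 1: 2.005. F: 0.875 < 2.005 → exclude; stop.
Optimal diet: H — 1 of 4 types.

1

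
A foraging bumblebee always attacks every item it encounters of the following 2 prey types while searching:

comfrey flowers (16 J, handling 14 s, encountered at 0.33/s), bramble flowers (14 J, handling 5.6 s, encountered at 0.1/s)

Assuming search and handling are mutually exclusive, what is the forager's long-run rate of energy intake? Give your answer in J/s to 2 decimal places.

Energy encountered per unit search time: 0.33×16 + 0.1×14 = 6.68 J/s.
Handling time per unit search time: 0.33×14 + 0.1×5.6 = 5.18.
Rate = 6.68/(1 + 5.18) = 1.081 J/s.

1.08 J/s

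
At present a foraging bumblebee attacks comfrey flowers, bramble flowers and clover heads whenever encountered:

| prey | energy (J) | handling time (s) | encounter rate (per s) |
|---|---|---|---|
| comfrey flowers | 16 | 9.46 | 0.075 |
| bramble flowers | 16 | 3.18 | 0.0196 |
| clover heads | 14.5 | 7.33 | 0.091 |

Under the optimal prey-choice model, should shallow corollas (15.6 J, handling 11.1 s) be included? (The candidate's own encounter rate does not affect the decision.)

On comfrey flowers, bramble flowers and clover heads alone, R = ΣλE/(1+Σλh) = 2.833/2.439 = 1.162 J/s.
shallow corollas: E/h = 15.6/11.1 = 1.405 J/s.
Since 1.405 > R, including shallow corollas increases the long-run rate.

Yes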